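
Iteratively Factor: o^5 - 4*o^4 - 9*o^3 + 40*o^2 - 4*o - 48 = (o + 3)*(o^4 - 7*o^3 + 12*o^2 + 4*o - 16) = (o + 1)*(o + 3)*(o^3 - 8*o^2 + 20*o - 16) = (o - 2)*(o + 1)*(o + 3)*(o^2 - 6*o + 8) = (o - 4)*(o - 2)*(o + 1)*(o + 3)*(o - 2)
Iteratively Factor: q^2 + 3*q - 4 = (q + 4)*(q - 1)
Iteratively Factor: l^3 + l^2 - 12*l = (l)*(l^2 + l - 12) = l*(l + 4)*(l - 3)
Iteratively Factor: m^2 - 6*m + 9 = (m - 3)*(m - 3)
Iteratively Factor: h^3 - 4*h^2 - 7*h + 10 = (h + 2)*(h^2 - 6*h + 5) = (h - 1)*(h + 2)*(h - 5)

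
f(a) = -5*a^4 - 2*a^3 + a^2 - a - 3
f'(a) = -20*a^3 - 6*a^2 + 2*a - 1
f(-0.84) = -2.76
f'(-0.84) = 4.94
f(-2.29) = -108.95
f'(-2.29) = 203.14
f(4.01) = -1412.74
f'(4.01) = -1379.08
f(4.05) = -1468.72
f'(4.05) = -1419.92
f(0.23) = -3.22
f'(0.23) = -1.10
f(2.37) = -184.13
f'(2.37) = -296.20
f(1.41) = -27.79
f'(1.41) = -66.17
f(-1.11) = -5.51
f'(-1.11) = 16.74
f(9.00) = -34194.00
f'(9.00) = -15049.00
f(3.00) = -456.00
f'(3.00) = -589.00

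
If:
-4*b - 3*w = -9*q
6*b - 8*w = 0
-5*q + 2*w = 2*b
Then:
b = 0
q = 0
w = 0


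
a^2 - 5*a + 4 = (a - 4)*(a - 1)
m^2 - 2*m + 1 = (m - 1)^2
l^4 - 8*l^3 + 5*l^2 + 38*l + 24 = (l - 6)*(l - 4)*(l + 1)^2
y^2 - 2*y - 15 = (y - 5)*(y + 3)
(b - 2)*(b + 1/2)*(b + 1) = b^3 - b^2/2 - 5*b/2 - 1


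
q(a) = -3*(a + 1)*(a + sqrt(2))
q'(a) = -6*a - 3*sqrt(2) - 3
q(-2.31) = -3.52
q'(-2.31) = 6.62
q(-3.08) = -10.39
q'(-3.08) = 11.24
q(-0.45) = -1.59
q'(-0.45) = -4.54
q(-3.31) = -13.14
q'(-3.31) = 12.62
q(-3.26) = -12.51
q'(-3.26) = 12.32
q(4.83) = -109.21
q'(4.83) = -36.22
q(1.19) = -17.11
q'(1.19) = -14.38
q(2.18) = -34.29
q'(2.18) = -20.32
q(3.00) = -52.97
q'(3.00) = -25.24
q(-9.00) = -182.06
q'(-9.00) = 46.76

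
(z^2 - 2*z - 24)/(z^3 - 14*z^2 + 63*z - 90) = (z + 4)/(z^2 - 8*z + 15)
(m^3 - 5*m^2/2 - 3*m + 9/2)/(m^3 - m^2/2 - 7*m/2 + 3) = (2*m^2 - 3*m - 9)/(2*m^2 + m - 6)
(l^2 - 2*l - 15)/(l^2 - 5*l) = (l + 3)/l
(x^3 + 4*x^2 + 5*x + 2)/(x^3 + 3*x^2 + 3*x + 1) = (x + 2)/(x + 1)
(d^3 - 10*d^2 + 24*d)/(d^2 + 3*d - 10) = d*(d^2 - 10*d + 24)/(d^2 + 3*d - 10)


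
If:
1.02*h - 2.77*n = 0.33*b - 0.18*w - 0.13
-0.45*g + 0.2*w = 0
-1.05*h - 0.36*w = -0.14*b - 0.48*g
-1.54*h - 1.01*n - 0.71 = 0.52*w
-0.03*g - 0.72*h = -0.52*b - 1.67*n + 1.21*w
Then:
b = -3.49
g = -0.40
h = -0.34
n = 0.28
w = -0.90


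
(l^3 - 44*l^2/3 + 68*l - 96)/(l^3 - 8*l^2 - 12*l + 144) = (l - 8/3)/(l + 4)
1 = 1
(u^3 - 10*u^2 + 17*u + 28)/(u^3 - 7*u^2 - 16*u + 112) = (u + 1)/(u + 4)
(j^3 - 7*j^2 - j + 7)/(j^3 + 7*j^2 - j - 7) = (j - 7)/(j + 7)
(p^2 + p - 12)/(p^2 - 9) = (p + 4)/(p + 3)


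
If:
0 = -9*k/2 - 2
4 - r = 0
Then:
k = -4/9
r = 4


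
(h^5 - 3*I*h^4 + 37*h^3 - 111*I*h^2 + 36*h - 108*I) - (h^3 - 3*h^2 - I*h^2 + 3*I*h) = h^5 - 3*I*h^4 + 36*h^3 + 3*h^2 - 110*I*h^2 + 36*h - 3*I*h - 108*I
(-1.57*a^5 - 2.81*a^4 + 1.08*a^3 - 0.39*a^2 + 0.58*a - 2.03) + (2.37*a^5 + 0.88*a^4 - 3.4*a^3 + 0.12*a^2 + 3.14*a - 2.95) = 0.8*a^5 - 1.93*a^4 - 2.32*a^3 - 0.27*a^2 + 3.72*a - 4.98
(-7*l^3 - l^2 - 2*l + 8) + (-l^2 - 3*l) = -7*l^3 - 2*l^2 - 5*l + 8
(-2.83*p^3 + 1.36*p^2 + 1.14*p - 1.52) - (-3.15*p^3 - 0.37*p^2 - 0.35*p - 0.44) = 0.32*p^3 + 1.73*p^2 + 1.49*p - 1.08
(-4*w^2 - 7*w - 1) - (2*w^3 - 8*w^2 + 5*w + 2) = -2*w^3 + 4*w^2 - 12*w - 3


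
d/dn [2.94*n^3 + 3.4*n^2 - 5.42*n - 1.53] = 8.82*n^2 + 6.8*n - 5.42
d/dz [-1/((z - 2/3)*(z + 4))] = 6*(3*z + 5)/((z + 4)^2*(3*z - 2)^2)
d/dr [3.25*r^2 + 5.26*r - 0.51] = 6.5*r + 5.26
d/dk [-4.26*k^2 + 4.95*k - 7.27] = 4.95 - 8.52*k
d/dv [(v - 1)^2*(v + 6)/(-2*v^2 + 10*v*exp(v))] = (v - 1)*(v*(-3*v - 11)*(v - 5*exp(v)) - (v - 1)*(v + 6)*(5*v*exp(v) - 2*v + 5*exp(v)))/(2*v^2*(v - 5*exp(v))^2)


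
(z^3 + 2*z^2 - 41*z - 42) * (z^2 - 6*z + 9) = z^5 - 4*z^4 - 44*z^3 + 222*z^2 - 117*z - 378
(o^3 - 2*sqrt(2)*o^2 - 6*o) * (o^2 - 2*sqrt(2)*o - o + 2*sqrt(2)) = o^5 - 4*sqrt(2)*o^4 - o^4 + 2*o^3 + 4*sqrt(2)*o^3 - 2*o^2 + 12*sqrt(2)*o^2 - 12*sqrt(2)*o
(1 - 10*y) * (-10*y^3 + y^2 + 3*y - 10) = 100*y^4 - 20*y^3 - 29*y^2 + 103*y - 10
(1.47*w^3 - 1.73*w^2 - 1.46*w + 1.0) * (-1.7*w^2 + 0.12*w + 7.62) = -2.499*w^5 + 3.1174*w^4 + 13.4758*w^3 - 15.0578*w^2 - 11.0052*w + 7.62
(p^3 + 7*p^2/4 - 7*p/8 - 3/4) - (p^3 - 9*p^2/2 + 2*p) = 25*p^2/4 - 23*p/8 - 3/4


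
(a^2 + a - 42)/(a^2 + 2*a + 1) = (a^2 + a - 42)/(a^2 + 2*a + 1)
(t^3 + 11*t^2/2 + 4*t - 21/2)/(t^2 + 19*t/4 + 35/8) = 4*(t^2 + 2*t - 3)/(4*t + 5)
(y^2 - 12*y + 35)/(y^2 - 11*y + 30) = (y - 7)/(y - 6)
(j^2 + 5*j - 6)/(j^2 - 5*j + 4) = (j + 6)/(j - 4)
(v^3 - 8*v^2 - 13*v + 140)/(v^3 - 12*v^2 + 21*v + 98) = (v^2 - v - 20)/(v^2 - 5*v - 14)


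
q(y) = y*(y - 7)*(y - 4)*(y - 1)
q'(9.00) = 674.00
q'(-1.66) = -274.98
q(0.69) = -4.47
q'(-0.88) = -127.24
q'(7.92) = 318.78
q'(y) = y*(y - 7)*(y - 4) + y*(y - 7)*(y - 1) + y*(y - 4)*(y - 1) + (y - 7)*(y - 4)*(y - 1)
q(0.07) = -1.77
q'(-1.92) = -338.78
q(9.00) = 720.00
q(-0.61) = 34.45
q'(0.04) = -24.94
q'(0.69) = 9.99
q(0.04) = -1.06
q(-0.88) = 63.62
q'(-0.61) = -89.88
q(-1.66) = 216.43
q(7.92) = 197.65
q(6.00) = -60.00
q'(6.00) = 8.00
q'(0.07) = -22.72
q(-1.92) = 296.05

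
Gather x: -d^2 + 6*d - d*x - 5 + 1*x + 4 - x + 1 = -d^2 - d*x + 6*d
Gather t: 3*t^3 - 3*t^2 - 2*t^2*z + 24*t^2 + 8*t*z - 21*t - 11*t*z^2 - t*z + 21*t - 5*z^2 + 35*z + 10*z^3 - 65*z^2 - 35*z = 3*t^3 + t^2*(21 - 2*z) + t*(-11*z^2 + 7*z) + 10*z^3 - 70*z^2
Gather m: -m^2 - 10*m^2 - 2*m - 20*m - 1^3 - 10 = -11*m^2 - 22*m - 11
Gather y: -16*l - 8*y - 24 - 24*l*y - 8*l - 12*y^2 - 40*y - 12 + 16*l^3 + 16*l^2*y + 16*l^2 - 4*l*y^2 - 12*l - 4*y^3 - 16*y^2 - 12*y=16*l^3 + 16*l^2 - 36*l - 4*y^3 + y^2*(-4*l - 28) + y*(16*l^2 - 24*l - 60) - 36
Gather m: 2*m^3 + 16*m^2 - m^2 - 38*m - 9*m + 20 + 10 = 2*m^3 + 15*m^2 - 47*m + 30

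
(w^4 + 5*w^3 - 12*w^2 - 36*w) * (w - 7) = w^5 - 2*w^4 - 47*w^3 + 48*w^2 + 252*w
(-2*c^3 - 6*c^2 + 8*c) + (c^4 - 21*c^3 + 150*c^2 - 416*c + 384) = c^4 - 23*c^3 + 144*c^2 - 408*c + 384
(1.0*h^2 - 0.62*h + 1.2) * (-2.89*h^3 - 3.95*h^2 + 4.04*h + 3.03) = -2.89*h^5 - 2.1582*h^4 + 3.021*h^3 - 4.2148*h^2 + 2.9694*h + 3.636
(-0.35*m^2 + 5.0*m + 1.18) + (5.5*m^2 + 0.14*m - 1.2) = 5.15*m^2 + 5.14*m - 0.02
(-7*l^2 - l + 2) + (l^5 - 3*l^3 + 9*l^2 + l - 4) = l^5 - 3*l^3 + 2*l^2 - 2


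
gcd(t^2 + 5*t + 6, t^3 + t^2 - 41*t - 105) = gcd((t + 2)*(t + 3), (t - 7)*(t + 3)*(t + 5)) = t + 3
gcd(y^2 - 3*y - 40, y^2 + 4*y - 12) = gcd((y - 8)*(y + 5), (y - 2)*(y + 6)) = 1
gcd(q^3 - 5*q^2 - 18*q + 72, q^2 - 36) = q - 6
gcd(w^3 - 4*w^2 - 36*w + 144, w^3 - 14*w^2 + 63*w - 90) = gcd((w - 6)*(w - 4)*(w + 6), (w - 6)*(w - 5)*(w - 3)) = w - 6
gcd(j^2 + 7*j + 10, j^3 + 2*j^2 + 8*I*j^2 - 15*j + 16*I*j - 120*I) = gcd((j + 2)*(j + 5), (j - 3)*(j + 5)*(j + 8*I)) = j + 5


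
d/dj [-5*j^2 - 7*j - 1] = -10*j - 7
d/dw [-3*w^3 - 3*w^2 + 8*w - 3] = -9*w^2 - 6*w + 8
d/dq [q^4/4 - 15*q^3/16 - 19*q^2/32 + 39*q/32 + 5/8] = q^3 - 45*q^2/16 - 19*q/16 + 39/32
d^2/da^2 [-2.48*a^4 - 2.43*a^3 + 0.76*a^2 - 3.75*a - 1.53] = -29.76*a^2 - 14.58*a + 1.52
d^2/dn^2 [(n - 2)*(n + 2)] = 2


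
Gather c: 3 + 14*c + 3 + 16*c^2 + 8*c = 16*c^2 + 22*c + 6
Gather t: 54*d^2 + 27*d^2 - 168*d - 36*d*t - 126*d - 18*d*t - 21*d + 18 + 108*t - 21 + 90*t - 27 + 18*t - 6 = 81*d^2 - 315*d + t*(216 - 54*d) - 36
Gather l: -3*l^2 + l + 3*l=-3*l^2 + 4*l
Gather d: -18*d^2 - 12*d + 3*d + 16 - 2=-18*d^2 - 9*d + 14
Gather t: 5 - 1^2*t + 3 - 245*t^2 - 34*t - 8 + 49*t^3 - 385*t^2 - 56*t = 49*t^3 - 630*t^2 - 91*t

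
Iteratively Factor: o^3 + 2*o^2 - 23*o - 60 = (o - 5)*(o^2 + 7*o + 12) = (o - 5)*(o + 4)*(o + 3)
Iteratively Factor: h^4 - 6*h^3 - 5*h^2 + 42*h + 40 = (h + 1)*(h^3 - 7*h^2 + 2*h + 40) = (h + 1)*(h + 2)*(h^2 - 9*h + 20) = (h - 4)*(h + 1)*(h + 2)*(h - 5)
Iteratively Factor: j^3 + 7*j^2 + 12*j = (j)*(j^2 + 7*j + 12) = j*(j + 3)*(j + 4)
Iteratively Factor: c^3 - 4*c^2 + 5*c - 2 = (c - 1)*(c^2 - 3*c + 2) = (c - 2)*(c - 1)*(c - 1)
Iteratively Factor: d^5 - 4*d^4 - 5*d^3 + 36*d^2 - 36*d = (d - 2)*(d^4 - 2*d^3 - 9*d^2 + 18*d) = d*(d - 2)*(d^3 - 2*d^2 - 9*d + 18) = d*(d - 2)*(d + 3)*(d^2 - 5*d + 6) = d*(d - 3)*(d - 2)*(d + 3)*(d - 2)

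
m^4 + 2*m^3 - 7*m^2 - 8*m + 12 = (m - 2)*(m - 1)*(m + 2)*(m + 3)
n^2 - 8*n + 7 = (n - 7)*(n - 1)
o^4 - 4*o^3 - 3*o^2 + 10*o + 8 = (o - 4)*(o - 2)*(o + 1)^2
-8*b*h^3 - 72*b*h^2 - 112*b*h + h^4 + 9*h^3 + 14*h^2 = h*(-8*b + h)*(h + 2)*(h + 7)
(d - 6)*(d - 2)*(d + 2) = d^3 - 6*d^2 - 4*d + 24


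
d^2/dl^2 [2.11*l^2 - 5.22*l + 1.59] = 4.22000000000000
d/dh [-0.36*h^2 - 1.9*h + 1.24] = -0.72*h - 1.9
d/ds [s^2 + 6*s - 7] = 2*s + 6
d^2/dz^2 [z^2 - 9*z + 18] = 2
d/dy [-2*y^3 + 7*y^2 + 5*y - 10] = -6*y^2 + 14*y + 5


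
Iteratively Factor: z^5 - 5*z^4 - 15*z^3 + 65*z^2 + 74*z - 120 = (z + 3)*(z^4 - 8*z^3 + 9*z^2 + 38*z - 40) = (z - 1)*(z + 3)*(z^3 - 7*z^2 + 2*z + 40) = (z - 5)*(z - 1)*(z + 3)*(z^2 - 2*z - 8) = (z - 5)*(z - 4)*(z - 1)*(z + 3)*(z + 2)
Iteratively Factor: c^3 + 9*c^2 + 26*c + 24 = (c + 3)*(c^2 + 6*c + 8) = (c + 2)*(c + 3)*(c + 4)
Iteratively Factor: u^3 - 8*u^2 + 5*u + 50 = (u - 5)*(u^2 - 3*u - 10) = (u - 5)^2*(u + 2)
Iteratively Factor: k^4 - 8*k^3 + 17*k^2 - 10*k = (k - 2)*(k^3 - 6*k^2 + 5*k) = k*(k - 2)*(k^2 - 6*k + 5) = k*(k - 5)*(k - 2)*(k - 1)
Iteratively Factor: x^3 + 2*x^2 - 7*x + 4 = (x + 4)*(x^2 - 2*x + 1) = (x - 1)*(x + 4)*(x - 1)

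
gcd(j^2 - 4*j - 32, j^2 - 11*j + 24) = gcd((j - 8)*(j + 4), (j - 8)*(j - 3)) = j - 8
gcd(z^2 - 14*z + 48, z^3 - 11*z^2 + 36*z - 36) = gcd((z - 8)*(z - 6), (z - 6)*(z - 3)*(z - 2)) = z - 6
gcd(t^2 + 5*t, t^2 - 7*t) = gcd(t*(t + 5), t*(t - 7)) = t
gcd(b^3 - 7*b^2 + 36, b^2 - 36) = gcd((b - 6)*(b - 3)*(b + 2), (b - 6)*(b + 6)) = b - 6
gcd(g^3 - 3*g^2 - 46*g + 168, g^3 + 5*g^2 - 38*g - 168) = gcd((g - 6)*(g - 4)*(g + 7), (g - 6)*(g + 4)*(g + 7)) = g^2 + g - 42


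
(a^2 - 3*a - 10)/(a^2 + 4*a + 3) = (a^2 - 3*a - 10)/(a^2 + 4*a + 3)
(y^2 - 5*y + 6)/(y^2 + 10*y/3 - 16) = 3*(y^2 - 5*y + 6)/(3*y^2 + 10*y - 48)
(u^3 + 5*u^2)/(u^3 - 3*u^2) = (u + 5)/(u - 3)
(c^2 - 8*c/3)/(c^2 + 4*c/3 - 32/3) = c/(c + 4)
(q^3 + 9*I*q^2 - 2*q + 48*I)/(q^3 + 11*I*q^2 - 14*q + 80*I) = (q + 3*I)/(q + 5*I)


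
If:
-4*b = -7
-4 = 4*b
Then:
No Solution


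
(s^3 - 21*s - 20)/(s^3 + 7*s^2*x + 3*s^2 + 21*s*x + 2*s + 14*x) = (s^2 - s - 20)/(s^2 + 7*s*x + 2*s + 14*x)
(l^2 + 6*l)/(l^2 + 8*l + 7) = l*(l + 6)/(l^2 + 8*l + 7)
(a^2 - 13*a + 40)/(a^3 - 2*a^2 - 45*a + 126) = (a^2 - 13*a + 40)/(a^3 - 2*a^2 - 45*a + 126)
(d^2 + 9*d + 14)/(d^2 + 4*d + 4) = (d + 7)/(d + 2)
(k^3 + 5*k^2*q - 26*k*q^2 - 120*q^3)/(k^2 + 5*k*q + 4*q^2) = (k^2 + k*q - 30*q^2)/(k + q)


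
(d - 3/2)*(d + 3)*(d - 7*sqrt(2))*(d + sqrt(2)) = d^4 - 6*sqrt(2)*d^3 + 3*d^3/2 - 37*d^2/2 - 9*sqrt(2)*d^2 - 21*d + 27*sqrt(2)*d + 63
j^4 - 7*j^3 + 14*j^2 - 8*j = j*(j - 4)*(j - 2)*(j - 1)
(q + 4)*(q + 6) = q^2 + 10*q + 24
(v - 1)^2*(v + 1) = v^3 - v^2 - v + 1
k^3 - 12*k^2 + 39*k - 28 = (k - 7)*(k - 4)*(k - 1)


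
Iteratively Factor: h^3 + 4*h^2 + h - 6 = (h + 2)*(h^2 + 2*h - 3) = (h + 2)*(h + 3)*(h - 1)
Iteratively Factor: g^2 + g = (g + 1)*(g)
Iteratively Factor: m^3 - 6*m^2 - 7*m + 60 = (m - 4)*(m^2 - 2*m - 15) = (m - 5)*(m - 4)*(m + 3)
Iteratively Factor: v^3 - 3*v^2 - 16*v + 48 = (v - 3)*(v^2 - 16) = (v - 3)*(v + 4)*(v - 4)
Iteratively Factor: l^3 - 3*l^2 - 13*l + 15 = (l - 1)*(l^2 - 2*l - 15) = (l - 5)*(l - 1)*(l + 3)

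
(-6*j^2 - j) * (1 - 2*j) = 12*j^3 - 4*j^2 - j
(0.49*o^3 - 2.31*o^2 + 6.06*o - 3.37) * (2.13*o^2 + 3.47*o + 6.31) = 1.0437*o^5 - 3.22*o^4 + 7.984*o^3 - 0.726000000000003*o^2 + 26.5447*o - 21.2647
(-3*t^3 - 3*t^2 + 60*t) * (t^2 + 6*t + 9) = -3*t^5 - 21*t^4 + 15*t^3 + 333*t^2 + 540*t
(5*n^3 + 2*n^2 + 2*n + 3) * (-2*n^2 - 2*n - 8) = -10*n^5 - 14*n^4 - 48*n^3 - 26*n^2 - 22*n - 24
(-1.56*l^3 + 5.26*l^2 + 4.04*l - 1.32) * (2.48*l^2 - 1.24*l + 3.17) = -3.8688*l^5 + 14.9792*l^4 - 1.4484*l^3 + 8.391*l^2 + 14.4436*l - 4.1844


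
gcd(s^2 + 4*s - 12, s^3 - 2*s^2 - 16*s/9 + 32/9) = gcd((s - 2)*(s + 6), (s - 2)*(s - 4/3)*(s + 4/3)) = s - 2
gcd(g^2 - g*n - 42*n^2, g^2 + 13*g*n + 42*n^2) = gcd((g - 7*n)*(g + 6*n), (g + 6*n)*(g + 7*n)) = g + 6*n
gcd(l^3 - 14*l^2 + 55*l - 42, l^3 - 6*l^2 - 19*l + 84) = l - 7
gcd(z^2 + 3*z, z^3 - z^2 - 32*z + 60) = 1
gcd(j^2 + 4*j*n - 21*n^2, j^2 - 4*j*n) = 1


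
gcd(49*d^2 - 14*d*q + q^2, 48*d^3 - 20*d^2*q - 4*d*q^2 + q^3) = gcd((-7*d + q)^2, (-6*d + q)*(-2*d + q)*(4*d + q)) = 1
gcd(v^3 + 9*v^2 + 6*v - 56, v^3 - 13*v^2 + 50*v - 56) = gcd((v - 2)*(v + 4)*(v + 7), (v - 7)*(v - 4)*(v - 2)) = v - 2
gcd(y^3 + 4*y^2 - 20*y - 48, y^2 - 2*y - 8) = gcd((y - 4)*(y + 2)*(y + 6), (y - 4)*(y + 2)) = y^2 - 2*y - 8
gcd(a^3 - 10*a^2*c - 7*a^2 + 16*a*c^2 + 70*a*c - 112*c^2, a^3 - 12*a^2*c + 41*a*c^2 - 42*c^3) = a - 2*c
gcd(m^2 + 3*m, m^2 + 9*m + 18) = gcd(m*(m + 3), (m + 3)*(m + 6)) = m + 3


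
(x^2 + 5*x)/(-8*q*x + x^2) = (x + 5)/(-8*q + x)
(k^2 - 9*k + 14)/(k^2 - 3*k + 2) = (k - 7)/(k - 1)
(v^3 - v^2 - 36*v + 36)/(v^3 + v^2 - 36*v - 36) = (v - 1)/(v + 1)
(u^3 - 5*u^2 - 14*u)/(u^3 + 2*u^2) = (u - 7)/u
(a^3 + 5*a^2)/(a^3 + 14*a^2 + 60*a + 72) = a^2*(a + 5)/(a^3 + 14*a^2 + 60*a + 72)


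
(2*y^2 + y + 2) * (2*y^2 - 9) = 4*y^4 + 2*y^3 - 14*y^2 - 9*y - 18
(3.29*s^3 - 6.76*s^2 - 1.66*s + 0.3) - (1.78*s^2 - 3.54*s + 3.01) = 3.29*s^3 - 8.54*s^2 + 1.88*s - 2.71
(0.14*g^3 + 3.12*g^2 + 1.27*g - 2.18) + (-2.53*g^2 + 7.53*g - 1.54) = 0.14*g^3 + 0.59*g^2 + 8.8*g - 3.72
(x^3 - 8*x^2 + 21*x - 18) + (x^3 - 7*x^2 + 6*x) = 2*x^3 - 15*x^2 + 27*x - 18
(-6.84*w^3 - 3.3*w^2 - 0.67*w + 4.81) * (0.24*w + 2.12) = -1.6416*w^4 - 15.2928*w^3 - 7.1568*w^2 - 0.266*w + 10.1972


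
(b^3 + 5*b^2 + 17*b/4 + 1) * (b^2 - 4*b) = b^5 + b^4 - 63*b^3/4 - 16*b^2 - 4*b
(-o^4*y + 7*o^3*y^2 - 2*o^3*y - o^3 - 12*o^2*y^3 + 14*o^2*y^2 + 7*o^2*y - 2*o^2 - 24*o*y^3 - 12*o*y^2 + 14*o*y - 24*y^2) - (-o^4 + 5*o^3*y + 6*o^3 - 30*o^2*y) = -o^4*y + o^4 + 7*o^3*y^2 - 7*o^3*y - 7*o^3 - 12*o^2*y^3 + 14*o^2*y^2 + 37*o^2*y - 2*o^2 - 24*o*y^3 - 12*o*y^2 + 14*o*y - 24*y^2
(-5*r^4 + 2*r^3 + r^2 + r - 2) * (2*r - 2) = -10*r^5 + 14*r^4 - 2*r^3 - 6*r + 4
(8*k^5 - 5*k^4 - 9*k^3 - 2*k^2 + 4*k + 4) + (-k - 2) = 8*k^5 - 5*k^4 - 9*k^3 - 2*k^2 + 3*k + 2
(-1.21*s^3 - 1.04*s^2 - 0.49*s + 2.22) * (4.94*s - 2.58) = -5.9774*s^4 - 2.0158*s^3 + 0.2626*s^2 + 12.231*s - 5.7276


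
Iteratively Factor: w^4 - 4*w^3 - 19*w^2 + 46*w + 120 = (w - 5)*(w^3 + w^2 - 14*w - 24) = (w - 5)*(w + 3)*(w^2 - 2*w - 8) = (w - 5)*(w - 4)*(w + 3)*(w + 2)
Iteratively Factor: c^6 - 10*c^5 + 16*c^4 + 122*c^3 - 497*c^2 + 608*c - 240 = (c - 1)*(c^5 - 9*c^4 + 7*c^3 + 129*c^2 - 368*c + 240) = (c - 1)^2*(c^4 - 8*c^3 - c^2 + 128*c - 240) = (c - 4)*(c - 1)^2*(c^3 - 4*c^2 - 17*c + 60) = (c - 5)*(c - 4)*(c - 1)^2*(c^2 + c - 12) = (c - 5)*(c - 4)*(c - 1)^2*(c + 4)*(c - 3)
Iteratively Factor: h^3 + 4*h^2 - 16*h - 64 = (h + 4)*(h^2 - 16) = (h - 4)*(h + 4)*(h + 4)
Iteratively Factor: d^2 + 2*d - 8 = (d - 2)*(d + 4)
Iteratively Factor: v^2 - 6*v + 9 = (v - 3)*(v - 3)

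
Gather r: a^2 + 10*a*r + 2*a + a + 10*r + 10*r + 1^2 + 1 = a^2 + 3*a + r*(10*a + 20) + 2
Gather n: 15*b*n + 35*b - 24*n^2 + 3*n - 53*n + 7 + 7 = 35*b - 24*n^2 + n*(15*b - 50) + 14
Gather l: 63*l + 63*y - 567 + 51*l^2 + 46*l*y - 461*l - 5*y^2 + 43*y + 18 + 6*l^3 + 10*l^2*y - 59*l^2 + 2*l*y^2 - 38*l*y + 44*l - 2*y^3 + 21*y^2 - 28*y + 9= 6*l^3 + l^2*(10*y - 8) + l*(2*y^2 + 8*y - 354) - 2*y^3 + 16*y^2 + 78*y - 540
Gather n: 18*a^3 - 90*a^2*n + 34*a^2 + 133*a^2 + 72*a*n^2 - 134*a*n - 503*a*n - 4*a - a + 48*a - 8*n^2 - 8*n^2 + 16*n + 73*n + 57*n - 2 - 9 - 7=18*a^3 + 167*a^2 + 43*a + n^2*(72*a - 16) + n*(-90*a^2 - 637*a + 146) - 18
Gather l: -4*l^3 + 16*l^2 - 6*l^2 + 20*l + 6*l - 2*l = -4*l^3 + 10*l^2 + 24*l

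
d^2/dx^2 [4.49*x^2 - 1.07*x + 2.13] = 8.98000000000000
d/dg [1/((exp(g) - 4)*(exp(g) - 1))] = (5 - 2*exp(g))*exp(g)/(exp(4*g) - 10*exp(3*g) + 33*exp(2*g) - 40*exp(g) + 16)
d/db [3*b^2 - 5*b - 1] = 6*b - 5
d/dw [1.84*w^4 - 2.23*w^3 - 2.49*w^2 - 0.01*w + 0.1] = 7.36*w^3 - 6.69*w^2 - 4.98*w - 0.01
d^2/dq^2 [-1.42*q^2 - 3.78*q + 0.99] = -2.84000000000000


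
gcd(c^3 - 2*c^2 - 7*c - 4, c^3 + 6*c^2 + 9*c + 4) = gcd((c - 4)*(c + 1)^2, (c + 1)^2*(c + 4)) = c^2 + 2*c + 1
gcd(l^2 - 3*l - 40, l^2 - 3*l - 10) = 1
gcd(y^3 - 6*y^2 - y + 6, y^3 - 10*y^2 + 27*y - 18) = y^2 - 7*y + 6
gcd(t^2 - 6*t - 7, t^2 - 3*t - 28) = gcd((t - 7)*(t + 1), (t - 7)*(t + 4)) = t - 7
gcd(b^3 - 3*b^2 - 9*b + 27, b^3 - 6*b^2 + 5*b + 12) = b - 3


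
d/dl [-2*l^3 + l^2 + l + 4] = -6*l^2 + 2*l + 1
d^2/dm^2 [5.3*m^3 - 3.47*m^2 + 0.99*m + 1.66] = 31.8*m - 6.94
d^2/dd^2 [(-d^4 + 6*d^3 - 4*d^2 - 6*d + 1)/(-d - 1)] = 2*(3*d^4 + 2*d^3 - 12*d^2 - 18*d - 3)/(d^3 + 3*d^2 + 3*d + 1)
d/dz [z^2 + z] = 2*z + 1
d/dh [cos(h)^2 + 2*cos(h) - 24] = -2*(cos(h) + 1)*sin(h)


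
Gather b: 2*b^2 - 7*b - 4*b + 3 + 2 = 2*b^2 - 11*b + 5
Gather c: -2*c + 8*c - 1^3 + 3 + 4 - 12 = 6*c - 6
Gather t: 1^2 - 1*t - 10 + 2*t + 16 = t + 7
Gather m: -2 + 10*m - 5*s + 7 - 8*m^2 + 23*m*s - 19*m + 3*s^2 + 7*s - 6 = -8*m^2 + m*(23*s - 9) + 3*s^2 + 2*s - 1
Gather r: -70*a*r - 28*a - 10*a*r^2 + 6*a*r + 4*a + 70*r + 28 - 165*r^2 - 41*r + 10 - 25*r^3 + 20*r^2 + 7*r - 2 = -24*a - 25*r^3 + r^2*(-10*a - 145) + r*(36 - 64*a) + 36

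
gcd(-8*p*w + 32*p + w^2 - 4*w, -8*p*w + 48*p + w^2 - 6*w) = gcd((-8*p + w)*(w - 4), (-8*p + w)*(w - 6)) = 8*p - w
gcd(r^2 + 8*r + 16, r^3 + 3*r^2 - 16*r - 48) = r + 4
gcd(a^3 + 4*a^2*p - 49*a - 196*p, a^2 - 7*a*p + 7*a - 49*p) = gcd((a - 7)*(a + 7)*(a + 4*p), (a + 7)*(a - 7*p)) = a + 7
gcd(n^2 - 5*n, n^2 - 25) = n - 5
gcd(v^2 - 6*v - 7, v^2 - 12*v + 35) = v - 7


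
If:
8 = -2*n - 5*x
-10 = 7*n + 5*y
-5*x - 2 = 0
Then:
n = -3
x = -2/5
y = 11/5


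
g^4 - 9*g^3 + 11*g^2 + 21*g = g*(g - 7)*(g - 3)*(g + 1)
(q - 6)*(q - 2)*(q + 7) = q^3 - q^2 - 44*q + 84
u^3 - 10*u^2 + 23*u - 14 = (u - 7)*(u - 2)*(u - 1)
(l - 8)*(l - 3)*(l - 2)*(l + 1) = l^4 - 12*l^3 + 33*l^2 - 2*l - 48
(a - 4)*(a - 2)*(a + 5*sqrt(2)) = a^3 - 6*a^2 + 5*sqrt(2)*a^2 - 30*sqrt(2)*a + 8*a + 40*sqrt(2)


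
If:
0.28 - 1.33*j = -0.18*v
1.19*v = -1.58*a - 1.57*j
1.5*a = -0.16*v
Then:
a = 0.03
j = 0.17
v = -0.27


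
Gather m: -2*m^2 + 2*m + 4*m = -2*m^2 + 6*m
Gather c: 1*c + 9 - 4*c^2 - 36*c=-4*c^2 - 35*c + 9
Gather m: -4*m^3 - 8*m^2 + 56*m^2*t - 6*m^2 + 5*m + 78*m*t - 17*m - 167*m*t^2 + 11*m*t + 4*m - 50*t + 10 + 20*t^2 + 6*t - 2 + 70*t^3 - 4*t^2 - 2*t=-4*m^3 + m^2*(56*t - 14) + m*(-167*t^2 + 89*t - 8) + 70*t^3 + 16*t^2 - 46*t + 8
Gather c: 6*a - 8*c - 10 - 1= 6*a - 8*c - 11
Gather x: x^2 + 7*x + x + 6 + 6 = x^2 + 8*x + 12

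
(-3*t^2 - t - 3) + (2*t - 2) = -3*t^2 + t - 5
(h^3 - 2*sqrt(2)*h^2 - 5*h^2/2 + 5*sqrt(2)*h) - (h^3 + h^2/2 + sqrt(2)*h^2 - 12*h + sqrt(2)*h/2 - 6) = -3*sqrt(2)*h^2 - 3*h^2 + 9*sqrt(2)*h/2 + 12*h + 6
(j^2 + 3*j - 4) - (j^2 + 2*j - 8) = j + 4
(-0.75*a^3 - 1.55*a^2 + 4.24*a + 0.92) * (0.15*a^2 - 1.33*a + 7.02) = -0.1125*a^5 + 0.765*a^4 - 2.5675*a^3 - 16.3822*a^2 + 28.5412*a + 6.4584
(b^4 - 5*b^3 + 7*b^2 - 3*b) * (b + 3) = b^5 - 2*b^4 - 8*b^3 + 18*b^2 - 9*b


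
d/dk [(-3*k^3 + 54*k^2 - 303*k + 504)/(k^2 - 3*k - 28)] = 3*(-k^2 - 8*k + 68)/(k^2 + 8*k + 16)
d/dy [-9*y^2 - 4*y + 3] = -18*y - 4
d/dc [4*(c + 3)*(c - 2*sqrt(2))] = 8*c - 8*sqrt(2) + 12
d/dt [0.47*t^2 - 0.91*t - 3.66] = 0.94*t - 0.91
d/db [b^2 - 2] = 2*b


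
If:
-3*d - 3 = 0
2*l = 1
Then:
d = -1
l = 1/2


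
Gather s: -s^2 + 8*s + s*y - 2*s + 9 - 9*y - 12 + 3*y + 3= -s^2 + s*(y + 6) - 6*y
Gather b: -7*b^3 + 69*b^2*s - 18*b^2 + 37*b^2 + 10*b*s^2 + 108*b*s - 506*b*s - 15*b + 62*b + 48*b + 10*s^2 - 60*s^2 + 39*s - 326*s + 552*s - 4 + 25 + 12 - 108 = -7*b^3 + b^2*(69*s + 19) + b*(10*s^2 - 398*s + 95) - 50*s^2 + 265*s - 75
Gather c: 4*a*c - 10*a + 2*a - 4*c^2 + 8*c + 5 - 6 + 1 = -8*a - 4*c^2 + c*(4*a + 8)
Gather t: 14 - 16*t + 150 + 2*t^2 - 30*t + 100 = 2*t^2 - 46*t + 264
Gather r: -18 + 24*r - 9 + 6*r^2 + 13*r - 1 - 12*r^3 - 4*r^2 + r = -12*r^3 + 2*r^2 + 38*r - 28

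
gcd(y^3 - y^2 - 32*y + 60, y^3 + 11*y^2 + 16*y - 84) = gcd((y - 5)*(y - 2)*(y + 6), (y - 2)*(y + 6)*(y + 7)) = y^2 + 4*y - 12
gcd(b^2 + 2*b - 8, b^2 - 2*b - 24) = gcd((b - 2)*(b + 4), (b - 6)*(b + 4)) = b + 4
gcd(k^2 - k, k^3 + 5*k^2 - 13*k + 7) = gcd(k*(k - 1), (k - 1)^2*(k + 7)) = k - 1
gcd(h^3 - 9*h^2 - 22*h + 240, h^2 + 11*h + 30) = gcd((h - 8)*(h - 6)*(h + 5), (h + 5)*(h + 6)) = h + 5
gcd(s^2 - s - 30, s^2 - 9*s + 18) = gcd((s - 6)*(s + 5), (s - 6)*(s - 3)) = s - 6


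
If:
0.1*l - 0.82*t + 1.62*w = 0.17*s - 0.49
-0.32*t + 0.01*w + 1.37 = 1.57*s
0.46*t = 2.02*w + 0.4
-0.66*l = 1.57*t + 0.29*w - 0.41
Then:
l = 0.37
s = 0.84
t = 0.14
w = -0.17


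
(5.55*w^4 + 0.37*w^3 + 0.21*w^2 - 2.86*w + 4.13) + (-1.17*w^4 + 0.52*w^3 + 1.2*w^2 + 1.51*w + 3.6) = 4.38*w^4 + 0.89*w^3 + 1.41*w^2 - 1.35*w + 7.73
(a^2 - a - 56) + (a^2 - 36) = 2*a^2 - a - 92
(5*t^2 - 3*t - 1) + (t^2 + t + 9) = 6*t^2 - 2*t + 8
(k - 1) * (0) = 0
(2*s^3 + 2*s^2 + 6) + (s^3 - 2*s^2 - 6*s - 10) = 3*s^3 - 6*s - 4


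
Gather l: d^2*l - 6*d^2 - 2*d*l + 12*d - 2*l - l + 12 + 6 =-6*d^2 + 12*d + l*(d^2 - 2*d - 3) + 18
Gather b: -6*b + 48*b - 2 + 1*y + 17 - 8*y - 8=42*b - 7*y + 7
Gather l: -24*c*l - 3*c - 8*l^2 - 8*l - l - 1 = -3*c - 8*l^2 + l*(-24*c - 9) - 1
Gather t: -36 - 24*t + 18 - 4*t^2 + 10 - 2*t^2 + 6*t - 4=-6*t^2 - 18*t - 12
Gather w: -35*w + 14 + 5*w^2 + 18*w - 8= 5*w^2 - 17*w + 6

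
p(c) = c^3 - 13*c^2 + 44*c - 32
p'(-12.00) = 788.00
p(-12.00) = -4160.00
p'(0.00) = 44.00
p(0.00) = -32.00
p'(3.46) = -10.05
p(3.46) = 6.03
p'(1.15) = 18.07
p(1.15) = 2.93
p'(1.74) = 7.84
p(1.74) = 10.47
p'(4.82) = -11.62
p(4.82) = -9.96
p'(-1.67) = 95.79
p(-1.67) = -146.39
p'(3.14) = -8.06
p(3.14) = 8.94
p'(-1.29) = 82.53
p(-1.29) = -112.54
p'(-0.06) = 45.57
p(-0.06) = -34.69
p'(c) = 3*c^2 - 26*c + 44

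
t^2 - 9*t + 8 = (t - 8)*(t - 1)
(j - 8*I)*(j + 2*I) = j^2 - 6*I*j + 16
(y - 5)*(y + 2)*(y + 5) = y^3 + 2*y^2 - 25*y - 50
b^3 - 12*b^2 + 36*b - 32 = (b - 8)*(b - 2)^2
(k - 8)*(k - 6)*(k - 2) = k^3 - 16*k^2 + 76*k - 96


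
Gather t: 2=2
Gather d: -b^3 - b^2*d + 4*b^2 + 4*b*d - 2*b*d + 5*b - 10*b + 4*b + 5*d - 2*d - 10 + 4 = -b^3 + 4*b^2 - b + d*(-b^2 + 2*b + 3) - 6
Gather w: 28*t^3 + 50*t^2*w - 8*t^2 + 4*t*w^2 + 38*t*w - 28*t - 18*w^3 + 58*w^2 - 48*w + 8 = 28*t^3 - 8*t^2 - 28*t - 18*w^3 + w^2*(4*t + 58) + w*(50*t^2 + 38*t - 48) + 8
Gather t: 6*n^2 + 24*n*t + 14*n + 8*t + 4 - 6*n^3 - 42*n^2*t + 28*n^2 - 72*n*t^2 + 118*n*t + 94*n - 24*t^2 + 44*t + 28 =-6*n^3 + 34*n^2 + 108*n + t^2*(-72*n - 24) + t*(-42*n^2 + 142*n + 52) + 32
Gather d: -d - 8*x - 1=-d - 8*x - 1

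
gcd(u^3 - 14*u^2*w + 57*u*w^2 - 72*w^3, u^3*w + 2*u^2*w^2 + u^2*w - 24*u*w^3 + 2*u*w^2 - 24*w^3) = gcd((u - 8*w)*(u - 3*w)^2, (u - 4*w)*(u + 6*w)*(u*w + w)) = 1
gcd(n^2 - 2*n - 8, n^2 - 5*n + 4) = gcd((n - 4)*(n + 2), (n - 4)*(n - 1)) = n - 4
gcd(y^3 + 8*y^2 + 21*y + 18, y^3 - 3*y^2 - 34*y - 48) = y^2 + 5*y + 6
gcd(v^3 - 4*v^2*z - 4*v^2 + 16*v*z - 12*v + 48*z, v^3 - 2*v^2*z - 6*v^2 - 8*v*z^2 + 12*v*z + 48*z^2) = -v^2 + 4*v*z + 6*v - 24*z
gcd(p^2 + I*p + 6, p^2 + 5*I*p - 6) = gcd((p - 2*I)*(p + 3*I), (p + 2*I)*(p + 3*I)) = p + 3*I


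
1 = 1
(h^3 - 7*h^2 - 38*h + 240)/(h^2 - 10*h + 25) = (h^2 - 2*h - 48)/(h - 5)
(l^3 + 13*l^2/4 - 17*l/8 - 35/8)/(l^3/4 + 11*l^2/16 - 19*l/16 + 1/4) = 2*(8*l^3 + 26*l^2 - 17*l - 35)/(4*l^3 + 11*l^2 - 19*l + 4)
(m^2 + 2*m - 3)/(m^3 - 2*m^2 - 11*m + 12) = 1/(m - 4)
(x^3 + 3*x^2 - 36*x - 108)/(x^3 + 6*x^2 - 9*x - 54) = (x - 6)/(x - 3)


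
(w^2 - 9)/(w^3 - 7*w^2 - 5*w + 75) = (w - 3)/(w^2 - 10*w + 25)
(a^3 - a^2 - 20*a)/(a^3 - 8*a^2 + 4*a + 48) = a*(a^2 - a - 20)/(a^3 - 8*a^2 + 4*a + 48)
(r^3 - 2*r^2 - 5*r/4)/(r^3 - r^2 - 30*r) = (-r^2 + 2*r + 5/4)/(-r^2 + r + 30)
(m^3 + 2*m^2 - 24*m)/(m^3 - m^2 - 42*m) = (m - 4)/(m - 7)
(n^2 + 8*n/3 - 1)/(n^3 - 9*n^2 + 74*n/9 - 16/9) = 3*(n + 3)/(3*n^2 - 26*n + 16)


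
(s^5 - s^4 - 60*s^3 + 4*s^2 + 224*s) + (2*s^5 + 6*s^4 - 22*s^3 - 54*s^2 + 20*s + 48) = 3*s^5 + 5*s^4 - 82*s^3 - 50*s^2 + 244*s + 48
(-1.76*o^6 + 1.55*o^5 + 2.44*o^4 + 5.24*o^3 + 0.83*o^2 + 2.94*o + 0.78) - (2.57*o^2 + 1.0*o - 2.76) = -1.76*o^6 + 1.55*o^5 + 2.44*o^4 + 5.24*o^3 - 1.74*o^2 + 1.94*o + 3.54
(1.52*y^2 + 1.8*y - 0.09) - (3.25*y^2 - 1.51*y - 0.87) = -1.73*y^2 + 3.31*y + 0.78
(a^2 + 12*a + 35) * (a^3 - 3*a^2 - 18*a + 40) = a^5 + 9*a^4 - 19*a^3 - 281*a^2 - 150*a + 1400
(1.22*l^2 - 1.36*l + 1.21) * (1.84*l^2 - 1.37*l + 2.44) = 2.2448*l^4 - 4.1738*l^3 + 7.0664*l^2 - 4.9761*l + 2.9524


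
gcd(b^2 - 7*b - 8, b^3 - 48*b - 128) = b - 8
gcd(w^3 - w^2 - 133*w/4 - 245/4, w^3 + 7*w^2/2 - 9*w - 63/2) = w + 7/2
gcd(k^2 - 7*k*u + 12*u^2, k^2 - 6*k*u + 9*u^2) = -k + 3*u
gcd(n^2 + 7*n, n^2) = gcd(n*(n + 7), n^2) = n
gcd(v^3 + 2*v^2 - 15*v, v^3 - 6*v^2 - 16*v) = v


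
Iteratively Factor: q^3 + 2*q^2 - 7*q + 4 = (q + 4)*(q^2 - 2*q + 1) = (q - 1)*(q + 4)*(q - 1)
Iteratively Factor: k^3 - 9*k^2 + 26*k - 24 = (k - 2)*(k^2 - 7*k + 12) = (k - 4)*(k - 2)*(k - 3)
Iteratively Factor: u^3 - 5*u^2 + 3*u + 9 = (u - 3)*(u^2 - 2*u - 3) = (u - 3)^2*(u + 1)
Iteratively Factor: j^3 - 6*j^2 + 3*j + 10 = (j + 1)*(j^2 - 7*j + 10) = (j - 5)*(j + 1)*(j - 2)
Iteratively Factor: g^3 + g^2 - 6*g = (g - 2)*(g^2 + 3*g) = (g - 2)*(g + 3)*(g)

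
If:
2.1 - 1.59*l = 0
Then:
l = 1.32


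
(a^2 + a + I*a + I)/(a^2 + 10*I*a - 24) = (a^2 + a + I*a + I)/(a^2 + 10*I*a - 24)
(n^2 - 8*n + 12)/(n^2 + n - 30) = (n^2 - 8*n + 12)/(n^2 + n - 30)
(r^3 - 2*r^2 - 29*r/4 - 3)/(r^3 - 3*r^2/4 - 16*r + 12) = (4*r^2 + 8*r + 3)/(4*r^2 + 13*r - 12)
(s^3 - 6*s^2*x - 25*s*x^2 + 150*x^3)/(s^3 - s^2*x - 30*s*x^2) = (s - 5*x)/s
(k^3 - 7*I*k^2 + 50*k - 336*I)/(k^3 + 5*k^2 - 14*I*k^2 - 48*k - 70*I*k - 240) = (k + 7*I)/(k + 5)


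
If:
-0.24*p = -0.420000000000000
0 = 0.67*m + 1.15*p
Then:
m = -3.00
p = 1.75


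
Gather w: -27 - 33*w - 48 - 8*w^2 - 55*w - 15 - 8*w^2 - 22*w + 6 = -16*w^2 - 110*w - 84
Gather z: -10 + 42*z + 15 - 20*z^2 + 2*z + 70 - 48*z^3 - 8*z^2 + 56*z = -48*z^3 - 28*z^2 + 100*z + 75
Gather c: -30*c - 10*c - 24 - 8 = -40*c - 32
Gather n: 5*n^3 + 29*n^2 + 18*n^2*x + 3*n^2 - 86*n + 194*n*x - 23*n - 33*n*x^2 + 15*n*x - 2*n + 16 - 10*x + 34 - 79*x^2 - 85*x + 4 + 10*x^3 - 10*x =5*n^3 + n^2*(18*x + 32) + n*(-33*x^2 + 209*x - 111) + 10*x^3 - 79*x^2 - 105*x + 54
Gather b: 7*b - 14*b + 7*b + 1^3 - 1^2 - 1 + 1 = 0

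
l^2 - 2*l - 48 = (l - 8)*(l + 6)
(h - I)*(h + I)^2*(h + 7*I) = h^4 + 8*I*h^3 - 6*h^2 + 8*I*h - 7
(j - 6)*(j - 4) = j^2 - 10*j + 24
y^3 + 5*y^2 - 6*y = y*(y - 1)*(y + 6)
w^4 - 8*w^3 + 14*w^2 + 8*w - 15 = (w - 5)*(w - 3)*(w - 1)*(w + 1)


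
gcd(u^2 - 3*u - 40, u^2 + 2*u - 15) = u + 5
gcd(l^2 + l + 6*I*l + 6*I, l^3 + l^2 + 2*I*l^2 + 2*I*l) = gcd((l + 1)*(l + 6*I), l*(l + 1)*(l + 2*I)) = l + 1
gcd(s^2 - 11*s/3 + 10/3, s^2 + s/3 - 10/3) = s - 5/3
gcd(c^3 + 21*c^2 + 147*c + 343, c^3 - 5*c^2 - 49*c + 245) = c + 7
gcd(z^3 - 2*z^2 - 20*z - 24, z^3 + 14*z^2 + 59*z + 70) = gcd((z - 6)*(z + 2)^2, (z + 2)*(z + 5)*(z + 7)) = z + 2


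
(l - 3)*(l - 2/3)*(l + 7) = l^3 + 10*l^2/3 - 71*l/3 + 14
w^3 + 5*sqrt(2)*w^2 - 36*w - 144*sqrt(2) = (w - 4*sqrt(2))*(w + 3*sqrt(2))*(w + 6*sqrt(2))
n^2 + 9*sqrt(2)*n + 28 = (n + 2*sqrt(2))*(n + 7*sqrt(2))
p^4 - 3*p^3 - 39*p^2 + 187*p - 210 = (p - 5)*(p - 3)*(p - 2)*(p + 7)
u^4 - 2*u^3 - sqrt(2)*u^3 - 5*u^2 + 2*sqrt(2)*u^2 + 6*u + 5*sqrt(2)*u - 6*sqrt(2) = (u - 3)*(u - 1)*(u + 2)*(u - sqrt(2))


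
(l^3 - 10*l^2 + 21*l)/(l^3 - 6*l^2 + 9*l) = (l - 7)/(l - 3)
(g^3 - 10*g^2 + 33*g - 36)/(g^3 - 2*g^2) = (g^3 - 10*g^2 + 33*g - 36)/(g^2*(g - 2))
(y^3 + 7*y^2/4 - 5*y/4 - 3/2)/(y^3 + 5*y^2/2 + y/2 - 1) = (4*y^2 - y - 3)/(2*(2*y^2 + y - 1))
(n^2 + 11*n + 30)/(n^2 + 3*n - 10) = (n + 6)/(n - 2)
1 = 1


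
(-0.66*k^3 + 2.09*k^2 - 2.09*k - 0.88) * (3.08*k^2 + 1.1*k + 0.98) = -2.0328*k^5 + 5.7112*k^4 - 4.785*k^3 - 2.9612*k^2 - 3.0162*k - 0.8624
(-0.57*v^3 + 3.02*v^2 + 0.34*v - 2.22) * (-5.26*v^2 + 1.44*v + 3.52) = 2.9982*v^5 - 16.706*v^4 + 0.554*v^3 + 22.7972*v^2 - 2.0*v - 7.8144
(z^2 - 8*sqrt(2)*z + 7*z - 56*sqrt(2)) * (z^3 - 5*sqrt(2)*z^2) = z^5 - 13*sqrt(2)*z^4 + 7*z^4 - 91*sqrt(2)*z^3 + 80*z^3 + 560*z^2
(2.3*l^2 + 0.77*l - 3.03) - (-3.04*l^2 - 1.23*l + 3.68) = 5.34*l^2 + 2.0*l - 6.71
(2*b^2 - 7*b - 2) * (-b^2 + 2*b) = -2*b^4 + 11*b^3 - 12*b^2 - 4*b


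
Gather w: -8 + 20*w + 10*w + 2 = 30*w - 6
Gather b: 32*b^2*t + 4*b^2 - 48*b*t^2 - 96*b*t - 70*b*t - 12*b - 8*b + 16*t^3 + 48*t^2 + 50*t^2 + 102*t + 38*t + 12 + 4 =b^2*(32*t + 4) + b*(-48*t^2 - 166*t - 20) + 16*t^3 + 98*t^2 + 140*t + 16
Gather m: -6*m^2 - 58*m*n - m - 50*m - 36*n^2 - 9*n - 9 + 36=-6*m^2 + m*(-58*n - 51) - 36*n^2 - 9*n + 27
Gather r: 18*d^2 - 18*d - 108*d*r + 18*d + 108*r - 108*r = 18*d^2 - 108*d*r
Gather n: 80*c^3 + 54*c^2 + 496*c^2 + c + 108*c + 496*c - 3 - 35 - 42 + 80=80*c^3 + 550*c^2 + 605*c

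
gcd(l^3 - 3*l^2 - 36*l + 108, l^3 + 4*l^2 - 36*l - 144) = l^2 - 36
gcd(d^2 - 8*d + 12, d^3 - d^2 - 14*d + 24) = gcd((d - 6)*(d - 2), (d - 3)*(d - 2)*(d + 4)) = d - 2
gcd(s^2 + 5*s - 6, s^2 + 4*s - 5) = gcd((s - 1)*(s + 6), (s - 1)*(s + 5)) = s - 1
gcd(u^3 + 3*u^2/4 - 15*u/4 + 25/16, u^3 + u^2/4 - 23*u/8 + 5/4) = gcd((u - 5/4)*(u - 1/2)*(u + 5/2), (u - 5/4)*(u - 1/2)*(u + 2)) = u^2 - 7*u/4 + 5/8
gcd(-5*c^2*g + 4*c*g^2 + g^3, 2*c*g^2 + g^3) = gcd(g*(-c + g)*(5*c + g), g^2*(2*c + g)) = g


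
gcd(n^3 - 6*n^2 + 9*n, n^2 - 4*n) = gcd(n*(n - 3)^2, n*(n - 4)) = n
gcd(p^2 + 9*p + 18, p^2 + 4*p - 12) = p + 6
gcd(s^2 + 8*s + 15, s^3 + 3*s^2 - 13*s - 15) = s + 5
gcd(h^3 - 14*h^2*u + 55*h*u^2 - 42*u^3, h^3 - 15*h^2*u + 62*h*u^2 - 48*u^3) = h^2 - 7*h*u + 6*u^2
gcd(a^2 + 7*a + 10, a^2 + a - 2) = a + 2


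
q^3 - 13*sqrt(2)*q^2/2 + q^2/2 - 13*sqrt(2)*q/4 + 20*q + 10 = (q + 1/2)*(q - 4*sqrt(2))*(q - 5*sqrt(2)/2)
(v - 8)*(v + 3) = v^2 - 5*v - 24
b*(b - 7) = b^2 - 7*b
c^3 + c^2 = c^2*(c + 1)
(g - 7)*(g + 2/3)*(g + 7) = g^3 + 2*g^2/3 - 49*g - 98/3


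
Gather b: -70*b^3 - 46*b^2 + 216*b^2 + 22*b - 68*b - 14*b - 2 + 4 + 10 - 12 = -70*b^3 + 170*b^2 - 60*b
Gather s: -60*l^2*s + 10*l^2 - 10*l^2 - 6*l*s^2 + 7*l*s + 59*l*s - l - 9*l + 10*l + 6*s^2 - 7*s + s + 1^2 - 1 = s^2*(6 - 6*l) + s*(-60*l^2 + 66*l - 6)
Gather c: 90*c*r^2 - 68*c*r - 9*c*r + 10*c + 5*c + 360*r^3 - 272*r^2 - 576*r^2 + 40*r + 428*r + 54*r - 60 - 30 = c*(90*r^2 - 77*r + 15) + 360*r^3 - 848*r^2 + 522*r - 90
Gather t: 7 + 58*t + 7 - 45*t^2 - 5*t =-45*t^2 + 53*t + 14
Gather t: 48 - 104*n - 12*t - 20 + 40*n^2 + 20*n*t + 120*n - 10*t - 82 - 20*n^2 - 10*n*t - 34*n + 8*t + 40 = 20*n^2 - 18*n + t*(10*n - 14) - 14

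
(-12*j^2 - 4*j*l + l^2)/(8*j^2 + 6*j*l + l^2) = (-6*j + l)/(4*j + l)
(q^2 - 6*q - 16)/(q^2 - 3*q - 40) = (q + 2)/(q + 5)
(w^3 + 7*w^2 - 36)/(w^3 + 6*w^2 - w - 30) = (w + 6)/(w + 5)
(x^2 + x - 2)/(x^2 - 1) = (x + 2)/(x + 1)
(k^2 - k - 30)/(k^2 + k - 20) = (k - 6)/(k - 4)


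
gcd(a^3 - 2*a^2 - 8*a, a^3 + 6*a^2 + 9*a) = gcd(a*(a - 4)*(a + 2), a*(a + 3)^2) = a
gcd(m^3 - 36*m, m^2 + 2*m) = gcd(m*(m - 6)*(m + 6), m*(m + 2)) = m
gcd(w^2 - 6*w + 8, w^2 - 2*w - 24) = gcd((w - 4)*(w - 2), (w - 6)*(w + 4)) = 1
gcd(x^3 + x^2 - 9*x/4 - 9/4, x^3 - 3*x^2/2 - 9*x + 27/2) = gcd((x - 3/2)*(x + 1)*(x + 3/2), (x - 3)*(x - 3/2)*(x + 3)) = x - 3/2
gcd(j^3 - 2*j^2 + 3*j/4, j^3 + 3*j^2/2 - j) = j^2 - j/2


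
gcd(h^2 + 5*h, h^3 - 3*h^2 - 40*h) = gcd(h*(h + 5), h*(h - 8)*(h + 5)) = h^2 + 5*h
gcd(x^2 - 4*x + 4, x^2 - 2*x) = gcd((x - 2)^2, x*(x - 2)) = x - 2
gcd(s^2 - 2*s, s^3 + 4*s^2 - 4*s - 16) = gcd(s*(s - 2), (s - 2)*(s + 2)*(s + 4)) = s - 2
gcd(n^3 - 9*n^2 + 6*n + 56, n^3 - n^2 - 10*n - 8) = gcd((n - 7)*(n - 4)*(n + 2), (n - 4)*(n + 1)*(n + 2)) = n^2 - 2*n - 8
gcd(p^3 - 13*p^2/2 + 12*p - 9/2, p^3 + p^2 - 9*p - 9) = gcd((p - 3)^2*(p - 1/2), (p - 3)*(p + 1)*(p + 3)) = p - 3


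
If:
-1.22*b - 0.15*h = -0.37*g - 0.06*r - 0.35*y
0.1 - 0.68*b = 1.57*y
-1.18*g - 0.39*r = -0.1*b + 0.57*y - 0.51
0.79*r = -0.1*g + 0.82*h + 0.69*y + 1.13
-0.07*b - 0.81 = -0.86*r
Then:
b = 0.14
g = 0.13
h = -0.45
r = 0.95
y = 0.00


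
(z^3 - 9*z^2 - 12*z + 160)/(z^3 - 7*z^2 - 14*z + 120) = (z - 8)/(z - 6)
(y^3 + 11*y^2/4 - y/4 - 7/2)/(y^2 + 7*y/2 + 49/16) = 4*(y^2 + y - 2)/(4*y + 7)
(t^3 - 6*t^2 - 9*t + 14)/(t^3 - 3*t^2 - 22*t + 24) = (t^2 - 5*t - 14)/(t^2 - 2*t - 24)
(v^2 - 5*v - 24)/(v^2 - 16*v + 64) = (v + 3)/(v - 8)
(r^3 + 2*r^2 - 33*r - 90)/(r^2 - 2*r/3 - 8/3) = 3*(-r^3 - 2*r^2 + 33*r + 90)/(-3*r^2 + 2*r + 8)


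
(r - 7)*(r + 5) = r^2 - 2*r - 35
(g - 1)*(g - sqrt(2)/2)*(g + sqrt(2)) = g^3 - g^2 + sqrt(2)*g^2/2 - g - sqrt(2)*g/2 + 1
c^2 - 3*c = c*(c - 3)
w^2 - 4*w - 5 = (w - 5)*(w + 1)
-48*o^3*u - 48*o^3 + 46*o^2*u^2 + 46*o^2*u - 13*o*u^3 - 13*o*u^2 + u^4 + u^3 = (-8*o + u)*(-3*o + u)*(-2*o + u)*(u + 1)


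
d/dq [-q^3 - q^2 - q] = -3*q^2 - 2*q - 1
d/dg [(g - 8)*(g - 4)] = 2*g - 12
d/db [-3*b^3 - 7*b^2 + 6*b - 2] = -9*b^2 - 14*b + 6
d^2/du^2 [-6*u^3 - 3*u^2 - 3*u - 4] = -36*u - 6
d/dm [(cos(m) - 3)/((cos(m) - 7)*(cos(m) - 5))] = (cos(m)^2 - 6*cos(m) + 1)*sin(m)/((cos(m) - 7)^2*(cos(m) - 5)^2)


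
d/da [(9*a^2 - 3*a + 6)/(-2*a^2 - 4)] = 3*(-a^2 - 8*a + 2)/(2*(a^4 + 4*a^2 + 4))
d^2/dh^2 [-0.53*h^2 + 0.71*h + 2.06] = -1.06000000000000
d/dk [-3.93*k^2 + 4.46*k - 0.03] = 4.46 - 7.86*k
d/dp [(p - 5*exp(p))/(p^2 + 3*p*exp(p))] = (-8*p^2*exp(p) - p^2 + 10*p*exp(p) + 15*exp(2*p))/(p^2*(p^2 + 6*p*exp(p) + 9*exp(2*p)))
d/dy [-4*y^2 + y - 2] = 1 - 8*y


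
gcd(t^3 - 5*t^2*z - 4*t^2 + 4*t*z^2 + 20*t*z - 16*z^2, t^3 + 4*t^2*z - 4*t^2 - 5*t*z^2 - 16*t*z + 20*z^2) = -t^2 + t*z + 4*t - 4*z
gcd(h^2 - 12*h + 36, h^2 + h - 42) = h - 6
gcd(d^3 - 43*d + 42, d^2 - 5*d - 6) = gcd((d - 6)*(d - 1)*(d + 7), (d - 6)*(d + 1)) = d - 6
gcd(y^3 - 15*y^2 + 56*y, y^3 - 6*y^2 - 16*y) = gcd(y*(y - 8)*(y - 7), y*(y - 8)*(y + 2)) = y^2 - 8*y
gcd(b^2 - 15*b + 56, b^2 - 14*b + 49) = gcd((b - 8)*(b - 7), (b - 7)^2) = b - 7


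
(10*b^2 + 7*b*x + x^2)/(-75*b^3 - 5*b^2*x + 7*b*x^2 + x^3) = (2*b + x)/(-15*b^2 + 2*b*x + x^2)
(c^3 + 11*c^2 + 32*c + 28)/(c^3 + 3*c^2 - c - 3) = (c^3 + 11*c^2 + 32*c + 28)/(c^3 + 3*c^2 - c - 3)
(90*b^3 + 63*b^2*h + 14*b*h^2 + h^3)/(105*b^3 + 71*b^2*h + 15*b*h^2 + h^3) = (6*b + h)/(7*b + h)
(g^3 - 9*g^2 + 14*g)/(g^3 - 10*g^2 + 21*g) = (g - 2)/(g - 3)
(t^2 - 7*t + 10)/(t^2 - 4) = (t - 5)/(t + 2)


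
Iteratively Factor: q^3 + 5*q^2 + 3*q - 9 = (q - 1)*(q^2 + 6*q + 9) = (q - 1)*(q + 3)*(q + 3)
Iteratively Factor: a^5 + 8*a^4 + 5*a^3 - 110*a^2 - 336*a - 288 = (a + 4)*(a^4 + 4*a^3 - 11*a^2 - 66*a - 72) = (a + 3)*(a + 4)*(a^3 + a^2 - 14*a - 24) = (a + 3)^2*(a + 4)*(a^2 - 2*a - 8) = (a + 2)*(a + 3)^2*(a + 4)*(a - 4)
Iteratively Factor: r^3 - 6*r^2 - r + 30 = (r - 3)*(r^2 - 3*r - 10) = (r - 5)*(r - 3)*(r + 2)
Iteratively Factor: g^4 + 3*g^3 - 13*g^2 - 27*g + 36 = (g + 3)*(g^3 - 13*g + 12) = (g + 3)*(g + 4)*(g^2 - 4*g + 3) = (g - 3)*(g + 3)*(g + 4)*(g - 1)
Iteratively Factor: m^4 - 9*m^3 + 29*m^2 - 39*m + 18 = (m - 3)*(m^3 - 6*m^2 + 11*m - 6) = (m - 3)*(m - 1)*(m^2 - 5*m + 6) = (m - 3)*(m - 2)*(m - 1)*(m - 3)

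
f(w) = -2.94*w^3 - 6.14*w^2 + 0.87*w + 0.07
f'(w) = -8.82*w^2 - 12.28*w + 0.87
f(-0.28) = -0.59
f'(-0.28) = 3.62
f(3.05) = -137.81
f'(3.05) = -118.63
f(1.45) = -20.54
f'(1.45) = -35.48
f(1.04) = -8.97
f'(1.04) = -21.44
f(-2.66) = 9.65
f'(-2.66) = -28.87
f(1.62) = -27.13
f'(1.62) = -42.17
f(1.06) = -9.41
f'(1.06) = -22.06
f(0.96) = -7.35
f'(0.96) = -19.05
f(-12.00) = 4185.79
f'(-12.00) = -1121.85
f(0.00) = 0.07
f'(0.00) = 0.87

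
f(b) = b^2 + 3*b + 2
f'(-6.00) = -9.00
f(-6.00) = 20.00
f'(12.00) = 27.00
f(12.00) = 182.00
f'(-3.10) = -3.20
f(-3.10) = 2.31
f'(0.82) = 4.64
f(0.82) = 5.13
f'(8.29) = 19.58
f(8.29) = 95.59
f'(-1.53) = -0.06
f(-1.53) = -0.25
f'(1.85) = 6.70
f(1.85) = 10.97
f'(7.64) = 18.28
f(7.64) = 83.29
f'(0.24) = 3.48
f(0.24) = 2.78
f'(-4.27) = -5.54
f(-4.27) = 7.42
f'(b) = 2*b + 3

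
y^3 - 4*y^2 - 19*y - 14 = (y - 7)*(y + 1)*(y + 2)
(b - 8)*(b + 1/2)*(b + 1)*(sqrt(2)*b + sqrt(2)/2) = sqrt(2)*b^4 - 6*sqrt(2)*b^3 - 59*sqrt(2)*b^2/4 - 39*sqrt(2)*b/4 - 2*sqrt(2)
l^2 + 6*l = l*(l + 6)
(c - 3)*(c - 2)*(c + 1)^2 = c^4 - 3*c^3 - 3*c^2 + 7*c + 6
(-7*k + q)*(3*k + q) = -21*k^2 - 4*k*q + q^2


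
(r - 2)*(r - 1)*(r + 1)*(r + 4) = r^4 + 2*r^3 - 9*r^2 - 2*r + 8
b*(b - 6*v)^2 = b^3 - 12*b^2*v + 36*b*v^2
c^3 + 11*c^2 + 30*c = c*(c + 5)*(c + 6)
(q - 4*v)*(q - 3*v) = q^2 - 7*q*v + 12*v^2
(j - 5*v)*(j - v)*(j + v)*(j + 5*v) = j^4 - 26*j^2*v^2 + 25*v^4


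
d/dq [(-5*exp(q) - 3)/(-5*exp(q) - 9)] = 30*exp(q)/(5*exp(q) + 9)^2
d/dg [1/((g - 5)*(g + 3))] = 2*(1 - g)/(g^4 - 4*g^3 - 26*g^2 + 60*g + 225)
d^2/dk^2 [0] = 0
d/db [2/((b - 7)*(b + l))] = 2*((7 - b)*(b + l) - (b - 7)^2)/((b - 7)^3*(b + l)^2)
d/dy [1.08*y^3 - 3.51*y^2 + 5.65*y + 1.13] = 3.24*y^2 - 7.02*y + 5.65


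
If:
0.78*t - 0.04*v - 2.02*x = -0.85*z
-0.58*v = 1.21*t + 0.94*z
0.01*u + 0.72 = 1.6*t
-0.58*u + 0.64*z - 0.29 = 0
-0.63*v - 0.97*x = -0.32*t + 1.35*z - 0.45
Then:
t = 0.46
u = 0.94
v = -3.07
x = 0.79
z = 1.31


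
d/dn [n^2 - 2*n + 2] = 2*n - 2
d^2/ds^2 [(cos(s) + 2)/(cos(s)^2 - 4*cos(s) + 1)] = 2*(9*(1 - cos(2*s))^2*cos(s) + 12*(1 - cos(2*s))^2 + 154*cos(s) + 80*cos(2*s) - 24*cos(3*s) - 2*cos(5*s) - 240)/(8*cos(s) - cos(2*s) - 3)^3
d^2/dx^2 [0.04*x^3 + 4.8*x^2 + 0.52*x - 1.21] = 0.24*x + 9.6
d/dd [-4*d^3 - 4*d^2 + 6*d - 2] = -12*d^2 - 8*d + 6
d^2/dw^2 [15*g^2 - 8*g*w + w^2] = 2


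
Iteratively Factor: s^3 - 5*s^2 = (s)*(s^2 - 5*s) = s^2*(s - 5)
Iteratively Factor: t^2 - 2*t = (t - 2)*(t)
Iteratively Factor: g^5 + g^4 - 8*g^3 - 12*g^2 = (g - 3)*(g^4 + 4*g^3 + 4*g^2) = (g - 3)*(g + 2)*(g^3 + 2*g^2) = (g - 3)*(g + 2)^2*(g^2) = g*(g - 3)*(g + 2)^2*(g)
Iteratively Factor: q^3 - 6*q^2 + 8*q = (q)*(q^2 - 6*q + 8) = q*(q - 4)*(q - 2)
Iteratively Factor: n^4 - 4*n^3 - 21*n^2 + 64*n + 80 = (n + 1)*(n^3 - 5*n^2 - 16*n + 80) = (n - 5)*(n + 1)*(n^2 - 16) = (n - 5)*(n + 1)*(n + 4)*(n - 4)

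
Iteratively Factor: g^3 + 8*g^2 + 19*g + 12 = (g + 4)*(g^2 + 4*g + 3) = (g + 1)*(g + 4)*(g + 3)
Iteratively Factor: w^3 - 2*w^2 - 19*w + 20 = (w + 4)*(w^2 - 6*w + 5) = (w - 5)*(w + 4)*(w - 1)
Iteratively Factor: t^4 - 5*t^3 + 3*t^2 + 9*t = (t - 3)*(t^3 - 2*t^2 - 3*t) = t*(t - 3)*(t^2 - 2*t - 3) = t*(t - 3)^2*(t + 1)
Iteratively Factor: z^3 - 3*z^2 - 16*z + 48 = (z - 3)*(z^2 - 16) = (z - 4)*(z - 3)*(z + 4)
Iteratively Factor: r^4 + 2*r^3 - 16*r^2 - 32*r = (r + 2)*(r^3 - 16*r) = (r + 2)*(r + 4)*(r^2 - 4*r) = r*(r + 2)*(r + 4)*(r - 4)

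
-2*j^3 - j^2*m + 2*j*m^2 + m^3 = (-j + m)*(j + m)*(2*j + m)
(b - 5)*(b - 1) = b^2 - 6*b + 5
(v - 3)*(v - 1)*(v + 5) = v^3 + v^2 - 17*v + 15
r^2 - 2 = (r - sqrt(2))*(r + sqrt(2))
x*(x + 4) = x^2 + 4*x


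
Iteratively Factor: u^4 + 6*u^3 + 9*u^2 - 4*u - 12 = (u + 2)*(u^3 + 4*u^2 + u - 6) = (u + 2)^2*(u^2 + 2*u - 3) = (u - 1)*(u + 2)^2*(u + 3)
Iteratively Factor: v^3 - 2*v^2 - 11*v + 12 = (v + 3)*(v^2 - 5*v + 4) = (v - 1)*(v + 3)*(v - 4)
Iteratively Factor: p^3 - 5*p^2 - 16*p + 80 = (p + 4)*(p^2 - 9*p + 20) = (p - 5)*(p + 4)*(p - 4)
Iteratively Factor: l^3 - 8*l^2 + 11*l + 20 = (l - 4)*(l^2 - 4*l - 5) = (l - 4)*(l + 1)*(l - 5)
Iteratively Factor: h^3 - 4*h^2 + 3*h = (h)*(h^2 - 4*h + 3) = h*(h - 3)*(h - 1)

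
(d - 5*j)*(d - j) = d^2 - 6*d*j + 5*j^2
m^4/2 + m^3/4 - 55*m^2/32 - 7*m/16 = m*(m/2 + 1)*(m - 7/4)*(m + 1/4)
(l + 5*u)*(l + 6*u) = l^2 + 11*l*u + 30*u^2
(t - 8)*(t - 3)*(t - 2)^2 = t^4 - 15*t^3 + 72*t^2 - 140*t + 96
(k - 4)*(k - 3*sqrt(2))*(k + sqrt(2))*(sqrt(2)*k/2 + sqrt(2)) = sqrt(2)*k^4/2 - 2*k^3 - sqrt(2)*k^3 - 7*sqrt(2)*k^2 + 4*k^2 + 6*sqrt(2)*k + 16*k + 24*sqrt(2)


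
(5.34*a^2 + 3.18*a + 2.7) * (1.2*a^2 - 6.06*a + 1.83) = 6.408*a^4 - 28.5444*a^3 - 6.2586*a^2 - 10.5426*a + 4.941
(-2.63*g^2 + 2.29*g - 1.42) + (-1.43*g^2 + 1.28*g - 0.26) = -4.06*g^2 + 3.57*g - 1.68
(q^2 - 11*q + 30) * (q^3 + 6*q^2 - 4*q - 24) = q^5 - 5*q^4 - 40*q^3 + 200*q^2 + 144*q - 720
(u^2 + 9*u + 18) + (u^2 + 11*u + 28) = 2*u^2 + 20*u + 46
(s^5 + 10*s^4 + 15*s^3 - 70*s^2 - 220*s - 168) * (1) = s^5 + 10*s^4 + 15*s^3 - 70*s^2 - 220*s - 168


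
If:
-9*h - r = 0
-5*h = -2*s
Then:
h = 2*s/5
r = -18*s/5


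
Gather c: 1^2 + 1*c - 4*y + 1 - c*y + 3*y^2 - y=c*(1 - y) + 3*y^2 - 5*y + 2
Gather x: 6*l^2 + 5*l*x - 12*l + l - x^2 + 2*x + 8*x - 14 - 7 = 6*l^2 - 11*l - x^2 + x*(5*l + 10) - 21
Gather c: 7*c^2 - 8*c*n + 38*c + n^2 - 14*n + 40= 7*c^2 + c*(38 - 8*n) + n^2 - 14*n + 40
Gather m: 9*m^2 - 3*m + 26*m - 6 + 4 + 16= 9*m^2 + 23*m + 14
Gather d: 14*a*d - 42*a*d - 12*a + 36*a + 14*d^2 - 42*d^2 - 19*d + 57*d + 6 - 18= 24*a - 28*d^2 + d*(38 - 28*a) - 12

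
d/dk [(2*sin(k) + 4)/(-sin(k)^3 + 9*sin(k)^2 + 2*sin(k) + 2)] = 2*(2*sin(k)^3 - 3*sin(k)^2 - 36*sin(k) - 2)*cos(k)/(sin(k)^3 - 9*sin(k)^2 - 2*sin(k) - 2)^2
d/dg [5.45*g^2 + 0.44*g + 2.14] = 10.9*g + 0.44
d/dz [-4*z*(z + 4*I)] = -8*z - 16*I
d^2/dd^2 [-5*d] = 0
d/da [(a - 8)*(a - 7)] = 2*a - 15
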